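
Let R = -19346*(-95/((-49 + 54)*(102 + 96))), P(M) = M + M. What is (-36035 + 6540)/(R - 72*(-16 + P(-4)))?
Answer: -2920005/354859 ≈ -8.2286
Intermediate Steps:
P(M) = 2*M
R = 183787/99 (R = -19346/((5*(-1/95))*198) = -19346/((-1/19*198)) = -19346/(-198/19) = -19346*(-19/198) = 183787/99 ≈ 1856.4)
(-36035 + 6540)/(R - 72*(-16 + P(-4))) = (-36035 + 6540)/(183787/99 - 72*(-16 + 2*(-4))) = -29495/(183787/99 - 72*(-16 - 8)) = -29495/(183787/99 - 72*(-24)) = -29495/(183787/99 + 1728) = -29495/354859/99 = -29495*99/354859 = -2920005/354859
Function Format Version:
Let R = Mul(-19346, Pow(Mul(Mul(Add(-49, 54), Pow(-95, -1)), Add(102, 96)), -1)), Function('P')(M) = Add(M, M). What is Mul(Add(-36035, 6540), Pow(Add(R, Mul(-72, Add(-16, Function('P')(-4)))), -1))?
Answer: Rational(-2920005, 354859) ≈ -8.2286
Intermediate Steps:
Function('P')(M) = Mul(2, M)
R = Rational(183787, 99) (R = Mul(-19346, Pow(Mul(Mul(5, Rational(-1, 95)), 198), -1)) = Mul(-19346, Pow(Mul(Rational(-1, 19), 198), -1)) = Mul(-19346, Pow(Rational(-198, 19), -1)) = Mul(-19346, Rational(-19, 198)) = Rational(183787, 99) ≈ 1856.4)
Mul(Add(-36035, 6540), Pow(Add(R, Mul(-72, Add(-16, Function('P')(-4)))), -1)) = Mul(Add(-36035, 6540), Pow(Add(Rational(183787, 99), Mul(-72, Add(-16, Mul(2, -4)))), -1)) = Mul(-29495, Pow(Add(Rational(183787, 99), Mul(-72, Add(-16, -8))), -1)) = Mul(-29495, Pow(Add(Rational(183787, 99), Mul(-72, -24)), -1)) = Mul(-29495, Pow(Add(Rational(183787, 99), 1728), -1)) = Mul(-29495, Pow(Rational(354859, 99), -1)) = Mul(-29495, Rational(99, 354859)) = Rational(-2920005, 354859)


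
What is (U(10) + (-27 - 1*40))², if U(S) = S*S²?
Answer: 870489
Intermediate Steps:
U(S) = S³
(U(10) + (-27 - 1*40))² = (10³ + (-27 - 1*40))² = (1000 + (-27 - 40))² = (1000 - 67)² = 933² = 870489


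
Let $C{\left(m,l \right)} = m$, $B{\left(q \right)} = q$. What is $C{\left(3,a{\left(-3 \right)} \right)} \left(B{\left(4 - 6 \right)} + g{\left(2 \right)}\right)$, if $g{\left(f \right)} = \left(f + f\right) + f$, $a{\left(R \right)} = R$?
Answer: $12$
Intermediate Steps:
$g{\left(f \right)} = 3 f$ ($g{\left(f \right)} = 2 f + f = 3 f$)
$C{\left(3,a{\left(-3 \right)} \right)} \left(B{\left(4 - 6 \right)} + g{\left(2 \right)}\right) = 3 \left(\left(4 - 6\right) + 3 \cdot 2\right) = 3 \left(\left(4 - 6\right) + 6\right) = 3 \left(-2 + 6\right) = 3 \cdot 4 = 12$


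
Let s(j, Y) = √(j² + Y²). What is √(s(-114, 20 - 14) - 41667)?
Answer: √(-41667 + 6*√362) ≈ 203.85*I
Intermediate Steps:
s(j, Y) = √(Y² + j²)
√(s(-114, 20 - 14) - 41667) = √(√((20 - 14)² + (-114)²) - 41667) = √(√(6² + 12996) - 41667) = √(√(36 + 12996) - 41667) = √(√13032 - 41667) = √(6*√362 - 41667) = √(-41667 + 6*√362)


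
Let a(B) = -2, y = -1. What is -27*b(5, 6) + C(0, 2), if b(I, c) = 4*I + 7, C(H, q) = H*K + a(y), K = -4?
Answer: -731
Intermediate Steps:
C(H, q) = -2 - 4*H (C(H, q) = H*(-4) - 2 = -4*H - 2 = -2 - 4*H)
b(I, c) = 7 + 4*I
-27*b(5, 6) + C(0, 2) = -27*(7 + 4*5) + (-2 - 4*0) = -27*(7 + 20) + (-2 + 0) = -27*27 - 2 = -729 - 2 = -731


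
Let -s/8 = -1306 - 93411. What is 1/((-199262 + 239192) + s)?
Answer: 1/797666 ≈ 1.2537e-6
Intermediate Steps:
s = 757736 (s = -8*(-1306 - 93411) = -8*(-94717) = 757736)
1/((-199262 + 239192) + s) = 1/((-199262 + 239192) + 757736) = 1/(39930 + 757736) = 1/797666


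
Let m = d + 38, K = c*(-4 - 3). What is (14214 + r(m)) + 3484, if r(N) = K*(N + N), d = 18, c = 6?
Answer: 12994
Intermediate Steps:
K = -42 (K = 6*(-4 - 3) = 6*(-7) = -42)
m = 56 (m = 18 + 38 = 56)
r(N) = -84*N (r(N) = -42*(N + N) = -84*N)
(14214 + r(m)) + 3484 = (14214 - 84*56) + 3484 = (14214 - 4704) + 3484 = 9510 + 3484 = 12994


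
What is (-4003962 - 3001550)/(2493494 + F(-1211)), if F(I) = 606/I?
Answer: -2120918758/754905157 ≈ -2.8095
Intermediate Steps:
(-4003962 - 3001550)/(2493494 + F(-1211)) = (-4003962 - 3001550)/(2493494 + 606/(-1211)) = -7005512/(2493494 + 606*(-1/1211)) = -7005512/(2493494 - 606/1211) = -7005512/3019620628/1211 = -7005512*1211/3019620628 = -2120918758/754905157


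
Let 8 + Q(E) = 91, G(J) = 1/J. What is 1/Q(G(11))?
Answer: 1/83 ≈ 0.012048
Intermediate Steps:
Q(E) = 83 (Q(E) = -8 + 91 = 83)
1/Q(G(11)) = 1/83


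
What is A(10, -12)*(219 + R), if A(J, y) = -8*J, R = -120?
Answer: -7920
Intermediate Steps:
A(10, -12)*(219 + R) = (-8*10)*(219 - 120) = -80*99 = -7920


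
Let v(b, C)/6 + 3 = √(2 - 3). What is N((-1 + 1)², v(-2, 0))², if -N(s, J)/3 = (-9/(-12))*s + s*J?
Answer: 0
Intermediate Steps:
v(b, C) = -18 + 6*I (v(b, C) = -18 + 6*√(2 - 3) = -18 + 6*√(-1) = -18 + 6*I)
N(s, J) = -9*s/4 - 3*J*s (N(s, J) = -3*((-9/(-12))*s + s*J) = -3*((-9*(-1/12))*s + J*s) = -3*(3*s/4 + J*s) = -9*s/4 - 3*J*s)
N((-1 + 1)², v(-2, 0))² = (-3*(-1 + 1)²*(3 + 4*(-18 + 6*I))/4)² = (-¾*0²*(3 + (-72 + 24*I)))² = (-¾*0*(-69 + 24*I))² = 0² = 0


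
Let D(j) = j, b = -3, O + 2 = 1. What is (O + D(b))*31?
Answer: -124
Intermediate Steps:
O = -1 (O = -2 + 1 = -1)
(O + D(b))*31 = (-1 - 3)*31 = -4*31 = -124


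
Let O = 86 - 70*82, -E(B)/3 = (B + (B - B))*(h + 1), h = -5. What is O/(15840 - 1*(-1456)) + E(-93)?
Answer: -9653995/8648 ≈ -1116.3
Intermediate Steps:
E(B) = 12*B (E(B) = -3*(B + (B - B))*(-5 + 1) = -3*(B + 0)*(-4) = -3*B*(-4) = -(-12)*B = 12*B)
O = -5654 (O = 86 - 5740 = -5654)
O/(15840 - 1*(-1456)) + E(-93) = -5654/(15840 - 1*(-1456)) + 12*(-93) = -5654/(15840 + 1456) - 1116 = -5654/17296 - 1116 = -5654*1/17296 - 1116 = -2827/8648 - 1116 = -9653995/8648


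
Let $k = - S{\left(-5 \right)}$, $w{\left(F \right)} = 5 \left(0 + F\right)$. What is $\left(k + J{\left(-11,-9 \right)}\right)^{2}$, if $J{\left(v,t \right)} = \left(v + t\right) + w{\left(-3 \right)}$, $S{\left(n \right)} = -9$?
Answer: $676$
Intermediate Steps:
$w{\left(F \right)} = 5 F$
$J{\left(v,t \right)} = -15 + t + v$ ($J{\left(v,t \right)} = \left(v + t\right) + 5 \left(-3\right) = \left(t + v\right) - 15 = -15 + t + v$)
$k = 9$ ($k = \left(-1\right) \left(-9\right) = 9$)
$\left(k + J{\left(-11,-9 \right)}\right)^{2} = \left(9 - 35\right)^{2} = \left(-26\right)^{2} = 676$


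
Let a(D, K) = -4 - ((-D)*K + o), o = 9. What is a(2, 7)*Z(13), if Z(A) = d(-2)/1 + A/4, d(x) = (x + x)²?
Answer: 77/4 ≈ 19.250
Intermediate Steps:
d(x) = 4*x² (d(x) = (2*x)² = 4*x²)
a(D, K) = -13 + D*K (a(D, K) = -4 - ((-D)*K + 9) = -4 - (-D*K + 9) = -4 - (9 - D*K) = -4 + (-9 + D*K) = -13 + D*K)
Z(A) = 16 + A/4 (Z(A) = (4*(-2)²)/1 + A/4 = (4*4)*1 + A*(¼) = 16*1 + A/4 = 16 + A/4)
a(2, 7)*Z(13) = (-13 + 2*7)*(16 + (¼)*13) = (-13 + 14)*(16 + 13/4) = 1*(77/4) = 77/4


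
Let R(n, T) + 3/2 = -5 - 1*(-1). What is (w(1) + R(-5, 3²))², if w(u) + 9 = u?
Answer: 729/4 ≈ 182.25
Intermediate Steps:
w(u) = -9 + u
R(n, T) = -11/2 (R(n, T) = -3/2 + (-5 - 1*(-1)) = -3/2 + (-5 + 1) = -3/2 - 4 = -11/2)
(w(1) + R(-5, 3²))² = ((-9 + 1) - 11/2)² = (-8 - 11/2)² = (-27/2)² = 729/4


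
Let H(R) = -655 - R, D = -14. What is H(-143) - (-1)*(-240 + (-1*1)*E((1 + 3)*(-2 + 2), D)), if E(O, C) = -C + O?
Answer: -766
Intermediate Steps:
E(O, C) = O - C
H(-143) - (-1)*(-240 + (-1*1)*E((1 + 3)*(-2 + 2), D)) = (-655 - 1*(-143)) - (-1)*(-240 + (-1*1)*((1 + 3)*(-2 + 2) - 1*(-14))) = (-655 + 143) - (-1)*(-240 - (4*0 + 14)) = -512 - (-1)*(-240 - (0 + 14)) = -512 - (-1)*(-240 - 1*14) = -512 - (-1)*(-240 - 14) = -512 - (-1)*(-254) = -512 - 1*254 = -512 - 254 = -766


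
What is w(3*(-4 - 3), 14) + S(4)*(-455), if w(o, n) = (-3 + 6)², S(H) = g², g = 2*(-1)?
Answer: -1811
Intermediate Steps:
g = -2
S(H) = 4 (S(H) = (-2)² = 4)
w(o, n) = 9 (w(o, n) = 3² = 9)
w(3*(-4 - 3), 14) + S(4)*(-455) = 9 + 4*(-455) = 9 - 1820 = -1811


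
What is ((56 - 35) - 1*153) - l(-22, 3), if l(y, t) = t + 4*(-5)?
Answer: -115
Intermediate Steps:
l(y, t) = -20 + t (l(y, t) = t - 20 = -20 + t)
((56 - 35) - 1*153) - l(-22, 3) = ((56 - 35) - 1*153) - (-20 + 3) = (21 - 153) - 1*(-17) = -132 + 17 = -115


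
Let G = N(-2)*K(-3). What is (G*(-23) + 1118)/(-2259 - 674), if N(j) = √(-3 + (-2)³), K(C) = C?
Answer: -1118/2933 - 69*I*√11/2933 ≈ -0.38118 - 0.078025*I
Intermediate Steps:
N(j) = I*√11 (N(j) = √(-3 - 8) = √(-11) = I*√11)
G = -3*I*√11 (G = (I*√11)*(-3) = -3*I*√11 ≈ -9.9499*I)
(G*(-23) + 1118)/(-2259 - 674) = (-3*I*√11*(-23) + 1118)/(-2259 - 674) = (69*I*√11 + 1118)/(-2933) = (1118 + 69*I*√11)*(-1/2933) = -1118/2933 - 69*I*√11/2933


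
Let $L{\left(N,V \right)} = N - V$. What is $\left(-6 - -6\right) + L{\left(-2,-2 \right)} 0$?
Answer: $0$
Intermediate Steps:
$\left(-6 - -6\right) + L{\left(-2,-2 \right)} 0 = \left(-6 - -6\right) + \left(-2 - -2\right) 0 = \left(-6 + 6\right) + \left(-2 + 2\right) 0 = 0 + 0 \cdot 0 = 0 + 0 = 0$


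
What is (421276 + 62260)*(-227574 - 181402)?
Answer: -197754619136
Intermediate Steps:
(421276 + 62260)*(-227574 - 181402) = 483536*(-408976) = -197754619136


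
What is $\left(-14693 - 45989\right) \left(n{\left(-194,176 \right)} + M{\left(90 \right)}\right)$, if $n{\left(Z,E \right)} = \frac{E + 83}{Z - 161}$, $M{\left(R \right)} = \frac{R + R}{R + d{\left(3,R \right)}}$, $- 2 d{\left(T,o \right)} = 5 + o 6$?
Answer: $\frac{2698346494}{25915} \approx 1.0412 \cdot 10^{5}$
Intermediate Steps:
$d{\left(T,o \right)} = - \frac{5}{2} - 3 o$ ($d{\left(T,o \right)} = - \frac{5 + o 6}{2} = - \frac{5 + 6 o}{2} = - \frac{5}{2} - 3 o$)
$M{\left(R \right)} = \frac{2 R}{- \frac{5}{2} - 2 R}$ ($M{\left(R \right)} = \frac{R + R}{R - \left(\frac{5}{2} + 3 R\right)} = \frac{2 R}{- \frac{5}{2} - 2 R}$)
$n{\left(Z,E \right)} = \frac{83 + E}{-161 + Z}$
$\left(-14693 - 45989\right) \left(n{\left(-194,176 \right)} + M{\left(90 \right)}\right) = \left(-14693 - 45989\right) \left(\frac{83 + 176}{-161 - 194} - \frac{360}{5 + 4 \cdot 90}\right) = - 60682 \left(\frac{1}{-355} \cdot 259 - \frac{360}{5 + 360}\right) = - 60682 \left(\left(- \frac{1}{355}\right) 259 - \frac{360}{365}\right) = - 60682 \left(- \frac{259}{355} - 360 \cdot \frac{1}{365}\right) = - 60682 \left(- \frac{259}{355} - \frac{72}{73}\right) = \left(-60682\right) \left(- \frac{44467}{25915}\right) = \frac{2698346494}{25915}$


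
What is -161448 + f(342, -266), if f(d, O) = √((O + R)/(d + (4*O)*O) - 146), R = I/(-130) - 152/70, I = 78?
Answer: -161448 + 3*I*√1595676083941030/9917810 ≈ -1.6145e+5 + 12.083*I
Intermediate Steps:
R = -97/35 (R = 78/(-130) - 152/70 = 78*(-1/130) - 152*1/70 = -⅗ - 76/35 = -97/35 ≈ -2.7714)
f(d, O) = √(-146 + (-97/35 + O)/(d + 4*O²)) (f(d, O) = √((O - 97/35)/(d + (4*O)*O) - 146) = √((-97/35 + O)/(d + 4*O²) - 146) = √(-146 + (-97/35 + O)/(d + 4*O²)))
-161448 + f(342, -266) = -161448 + √35*√((-97 - 20440*(-266)² - 5110*342 + 35*(-266))/(342 + 4*(-266)²))/35 = -161448 + √35*√((-97 - 20440*70756 - 1747620 - 9310)/(342 + 4*70756))/35 = -161448 + √35*√((-97 - 1446252640 - 1747620 - 9310)/(342 + 283024))/35 = -161448 + √35*√(-1448009667/283366)/35 = -161448 + √35*(3*I*√45590745255458/283366)/35 = -161448 + 3*I*√1595676083941030/9917810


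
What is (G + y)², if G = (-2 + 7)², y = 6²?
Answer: 3721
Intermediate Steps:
y = 36
G = 25 (G = 5² = 25)
(G + y)² = (25 + 36)² = 61² = 3721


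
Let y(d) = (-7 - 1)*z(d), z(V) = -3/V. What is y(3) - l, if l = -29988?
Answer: 29996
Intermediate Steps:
y(d) = 24/d (y(d) = (-7 - 1)*(-3/d) = -(-24)/d = 24/d)
y(3) - l = 24/3 - 1*(-29988) = 24*(⅓) + 29988 = 8 + 29988 = 29996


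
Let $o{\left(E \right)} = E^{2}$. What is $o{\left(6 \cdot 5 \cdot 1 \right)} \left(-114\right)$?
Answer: $-102600$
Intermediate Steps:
$o{\left(6 \cdot 5 \cdot 1 \right)} \left(-114\right) = \left(6 \cdot 5 \cdot 1\right)^{2} \left(-114\right) = \left(30 \cdot 1\right)^{2} \left(-114\right) = 30^{2} \left(-114\right) = 900 \left(-114\right) = -102600$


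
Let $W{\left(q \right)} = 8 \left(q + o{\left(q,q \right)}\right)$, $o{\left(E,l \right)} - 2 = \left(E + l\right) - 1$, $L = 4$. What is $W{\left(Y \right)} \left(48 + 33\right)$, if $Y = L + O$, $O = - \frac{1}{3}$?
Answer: $7776$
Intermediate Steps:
$O = - \frac{1}{3}$ ($O = \left(-1\right) \frac{1}{3} = - \frac{1}{3} \approx -0.33333$)
$o{\left(E,l \right)} = 1 + E + l$ ($o{\left(E,l \right)} = 2 - \left(1 - E - l\right) = 2 + \left(-1 + E + l\right) = 1 + E + l$)
$Y = \frac{11}{3}$ ($Y = 4 - \frac{1}{3} = \frac{11}{3} \approx 3.6667$)
$W{\left(q \right)} = 8 + 24 q$ ($W{\left(q \right)} = 8 \left(q + \left(1 + q + q\right)\right) = 8 \left(q + \left(1 + 2 q\right)\right) = 8 \left(1 + 3 q\right) = 8 + 24 q$)
$W{\left(Y \right)} \left(48 + 33\right) = \left(8 + 24 \cdot \frac{11}{3}\right) \left(48 + 33\right) = \left(8 + 88\right) 81 = 96 \cdot 81 = 7776$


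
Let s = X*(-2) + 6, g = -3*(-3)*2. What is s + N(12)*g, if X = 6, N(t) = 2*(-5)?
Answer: -186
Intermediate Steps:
N(t) = -10
g = 18 (g = 9*2 = 18)
s = -6 (s = 6*(-2) + 6 = -12 + 6 = -6)
s + N(12)*g = -6 - 10*18 = -6 - 180 = -186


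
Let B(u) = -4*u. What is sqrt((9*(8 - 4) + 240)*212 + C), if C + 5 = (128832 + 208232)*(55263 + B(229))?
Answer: sqrt(18318475715) ≈ 1.3535e+5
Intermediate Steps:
C = 18318417203 (C = -5 + (128832 + 208232)*(55263 - 4*229) = -5 + 337064*(55263 - 916) = -5 + 337064*54347 = -5 + 18318417208 = 18318417203)
sqrt((9*(8 - 4) + 240)*212 + C) = sqrt((9*(8 - 4) + 240)*212 + 18318417203) = sqrt((9*4 + 240)*212 + 18318417203) = sqrt((36 + 240)*212 + 18318417203) = sqrt(276*212 + 18318417203) = sqrt(58512 + 18318417203) = sqrt(18318475715)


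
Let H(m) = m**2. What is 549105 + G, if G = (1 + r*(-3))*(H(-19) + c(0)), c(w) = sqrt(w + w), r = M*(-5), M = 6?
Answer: 581956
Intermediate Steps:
r = -30 (r = 6*(-5) = -30)
c(w) = sqrt(2)*sqrt(w) (c(w) = sqrt(2*w) = sqrt(2)*sqrt(w))
G = 32851 (G = (1 - 30*(-3))*((-19)**2 + sqrt(2)*sqrt(0)) = (1 + 90)*(361 + sqrt(2)*0) = 91*(361 + 0) = 91*361 = 32851)
549105 + G = 549105 + 32851 = 581956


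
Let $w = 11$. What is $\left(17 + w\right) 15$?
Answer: $420$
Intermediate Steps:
$\left(17 + w\right) 15 = \left(17 + 11\right) 15 = 28 \cdot 15 = 420$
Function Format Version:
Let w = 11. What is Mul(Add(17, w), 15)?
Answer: 420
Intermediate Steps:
Mul(Add(17, w), 15) = Mul(Add(17, 11), 15) = Mul(28, 15) = 420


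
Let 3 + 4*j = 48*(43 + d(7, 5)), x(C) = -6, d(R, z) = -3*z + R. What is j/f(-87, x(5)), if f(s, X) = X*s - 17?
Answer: 1677/2020 ≈ 0.83020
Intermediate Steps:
d(R, z) = R - 3*z
f(s, X) = -17 + X*s
j = 1677/4 (j = -¾ + (48*(43 + (7 - 3*5)))/4 = -¾ + (48*(43 + (7 - 15)))/4 = -¾ + (48*(43 - 8))/4 = -¾ + (48*35)/4 = -¾ + (¼)*1680 = -¾ + 420 = 1677/4 ≈ 419.25)
j/f(-87, x(5)) = 1677/(4*(-17 - 6*(-87))) = 1677/(4*(-17 + 522)) = (1677/4)/505 = (1677/4)*(1/505) = 1677/2020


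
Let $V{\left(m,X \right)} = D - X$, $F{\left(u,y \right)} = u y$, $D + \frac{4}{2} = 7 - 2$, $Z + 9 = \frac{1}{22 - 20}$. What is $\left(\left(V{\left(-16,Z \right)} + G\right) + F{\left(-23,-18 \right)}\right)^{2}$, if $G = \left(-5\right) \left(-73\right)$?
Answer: $\frac{2499561}{4} \approx 6.2489 \cdot 10^{5}$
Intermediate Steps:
$Z = - \frac{17}{2}$ ($Z = -9 + \frac{1}{22 - 20} = -9 + \frac{1}{2} = - \frac{17}{2} \approx -8.5$)
$G = 365$
$D = 3$ ($D = -2 + \left(7 - 2\right) = -2 + 5 = 3$)
$V{\left(m,X \right)} = 3 - X$
$\left(\left(V{\left(-16,Z \right)} + G\right) + F{\left(-23,-18 \right)}\right)^{2} = \left(\left(\left(3 - - \frac{17}{2}\right) + 365\right) - -414\right)^{2} = \left(\left(\left(3 + \frac{17}{2}\right) + 365\right) + 414\right)^{2} = \left(\left(\frac{23}{2} + 365\right) + 414\right)^{2} = \left(\frac{753}{2} + 414\right)^{2} = \left(\frac{1581}{2}\right)^{2} = \frac{2499561}{4}$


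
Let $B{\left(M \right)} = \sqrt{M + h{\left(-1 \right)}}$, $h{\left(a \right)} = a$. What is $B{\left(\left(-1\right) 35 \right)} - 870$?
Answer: $-870 + 6 i \approx -870.0 + 6.0 i$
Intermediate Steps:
$B{\left(M \right)} = \sqrt{-1 + M}$ ($B{\left(M \right)} = \sqrt{M - 1} = \sqrt{-1 + M}$)
$B{\left(\left(-1\right) 35 \right)} - 870 = \sqrt{-1 - 35} - 870 = \sqrt{-36} - 870 = 6 i - 870 = -870 + 6 i$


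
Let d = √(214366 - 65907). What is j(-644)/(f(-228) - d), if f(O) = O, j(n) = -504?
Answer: -114912/96475 + 504*√148459/96475 ≈ 0.82178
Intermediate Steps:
d = √148459 ≈ 385.30
j(-644)/(f(-228) - d) = -504/(-228 - √148459)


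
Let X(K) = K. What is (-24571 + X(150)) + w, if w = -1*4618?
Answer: -29039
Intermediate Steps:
w = -4618
(-24571 + X(150)) + w = (-24571 + 150) - 4618 = -24421 - 4618 = -29039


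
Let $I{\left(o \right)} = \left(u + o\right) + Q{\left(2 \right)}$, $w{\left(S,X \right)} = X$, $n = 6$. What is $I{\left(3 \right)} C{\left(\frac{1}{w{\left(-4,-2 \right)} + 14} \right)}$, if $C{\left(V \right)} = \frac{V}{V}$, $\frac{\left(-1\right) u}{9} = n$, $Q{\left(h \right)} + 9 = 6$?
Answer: $-54$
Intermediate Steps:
$Q{\left(h \right)} = -3$ ($Q{\left(h \right)} = -9 + 6 = -3$)
$u = -54$ ($u = \left(-9\right) 6 = -54$)
$C{\left(V \right)} = 1$
$I{\left(o \right)} = -57 + o$ ($I{\left(o \right)} = \left(-54 + o\right) - 3 = -57 + o$)
$I{\left(3 \right)} C{\left(\frac{1}{w{\left(-4,-2 \right)} + 14} \right)} = \left(-57 + 3\right) 1 = \left(-54\right) 1 = -54$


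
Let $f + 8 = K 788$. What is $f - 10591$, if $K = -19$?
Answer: $-25571$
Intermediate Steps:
$f = -14980$ ($f = -8 - 14972 = -14980$)
$f - 10591 = -14980 - 10591 = -25571$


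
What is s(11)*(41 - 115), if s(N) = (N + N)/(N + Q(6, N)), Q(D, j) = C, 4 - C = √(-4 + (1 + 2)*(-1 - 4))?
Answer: -6105/61 - 407*I*√19/61 ≈ -100.08 - 29.083*I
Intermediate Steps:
C = 4 - I*√19 (C = 4 - √(-4 + (1 + 2)*(-1 - 4)) = 4 - √(-4 + 3*(-5)) = 4 - √(-4 - 15) = 4 - √(-19) = 4 - I*√19 ≈ 4.0 - 4.3589*I)
Q(D, j) = 4 - I*√19
s(N) = 2*N/(4 + N - I*√19) (s(N) = (N + N)/(N + (4 - I*√19)) = (2*N)/(4 + N - I*√19) = 2*N/(4 + N - I*√19))
s(11)*(41 - 115) = (2*11/(4 + 11 - I*√19))*(41 - 115) = (2*11/(15 - I*√19))*(-74) = (22/(15 - I*√19))*(-74) = -1628/(15 - I*√19)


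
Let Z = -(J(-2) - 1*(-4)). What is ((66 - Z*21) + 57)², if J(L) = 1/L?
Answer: 154449/4 ≈ 38612.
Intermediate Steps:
Z = -7/2 (Z = -(1/(-2) - 1*(-4)) = -(-½ + 4) = -1*7/2 = -7/2 ≈ -3.5000)
((66 - Z*21) + 57)² = ((66 - (-7)*21/2) + 57)² = ((66 - 1*(-147/2)) + 57)² = ((66 + 147/2) + 57)² = (279/2 + 57)² = (393/2)² = 154449/4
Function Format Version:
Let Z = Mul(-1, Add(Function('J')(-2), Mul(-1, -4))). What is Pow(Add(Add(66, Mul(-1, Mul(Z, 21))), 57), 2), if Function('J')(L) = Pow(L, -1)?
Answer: Rational(154449, 4) ≈ 38612.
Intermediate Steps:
Z = Rational(-7, 2) (Z = Mul(-1, Add(Pow(-2, -1), Mul(-1, -4))) = Mul(-1, Add(Rational(-1, 2), 4)) = Mul(-1, Rational(7, 2)) = Rational(-7, 2) ≈ -3.5000)
Pow(Add(Add(66, Mul(-1, Mul(Z, 21))), 57), 2) = Pow(Add(Add(66, Mul(-1, Mul(Rational(-7, 2), 21))), 57), 2) = Pow(Add(Add(66, Mul(-1, Rational(-147, 2))), 57), 2) = Pow(Add(Add(66, Rational(147, 2)), 57), 2) = Pow(Add(Rational(279, 2), 57), 2) = Pow(Rational(393, 2), 2) = Rational(154449, 4)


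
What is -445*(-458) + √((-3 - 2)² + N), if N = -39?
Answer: 203810 + I*√14 ≈ 2.0381e+5 + 3.7417*I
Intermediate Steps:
-445*(-458) + √((-3 - 2)² + N) = -445*(-458) + √((-3 - 2)² - 39) = 203810 + √((-5)² - 39) = 203810 + √(25 - 39) = 203810 + √(-14) = 203810 + I*√14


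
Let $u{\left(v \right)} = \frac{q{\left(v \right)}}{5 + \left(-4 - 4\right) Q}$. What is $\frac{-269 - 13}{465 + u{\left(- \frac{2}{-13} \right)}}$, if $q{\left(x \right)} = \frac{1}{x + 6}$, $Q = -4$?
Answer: $- \frac{834720}{1376413} \approx -0.60645$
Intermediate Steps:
$q{\left(x \right)} = \frac{1}{6 + x}$
$u{\left(v \right)} = \frac{1}{37 \left(6 + v\right)}$ ($u{\left(v \right)} = \frac{1}{\left(6 + v\right) \left(5 + \left(-4 - 4\right) \left(-4\right)\right)} = \frac{1}{\left(6 + v\right) \left(5 - -32\right)} = \frac{1}{\left(6 + v\right) \left(5 + 32\right)} = \frac{1}{\left(6 + v\right) 37} = \frac{1}{6 + v} \frac{1}{37} = \frac{1}{37 \left(6 + v\right)}$)
$\frac{-269 - 13}{465 + u{\left(- \frac{2}{-13} \right)}} = \frac{-269 - 13}{465 + \frac{1}{37 \left(6 - \frac{2}{-13}\right)}} = - \frac{282}{465 + \frac{1}{37 \left(6 - - \frac{2}{13}\right)}} = - \frac{282}{465 + \frac{1}{37 \left(6 + \frac{2}{13}\right)}} = - \frac{282}{465 + \frac{1}{37 \cdot \frac{80}{13}}} = - \frac{282}{465 + \frac{1}{37} \cdot \frac{13}{80}} = - \frac{282}{465 + \frac{13}{2960}} = - \frac{282}{\frac{1376413}{2960}} = \left(-282\right) \frac{2960}{1376413} = - \frac{834720}{1376413}$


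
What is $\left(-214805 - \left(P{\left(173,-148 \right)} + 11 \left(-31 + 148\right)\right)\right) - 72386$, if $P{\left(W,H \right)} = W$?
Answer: $-288651$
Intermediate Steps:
$\left(-214805 - \left(P{\left(173,-148 \right)} + 11 \left(-31 + 148\right)\right)\right) - 72386 = \left(-214805 - \left(173 + 11 \left(-31 + 148\right)\right)\right) - 72386 = \left(-214805 - \left(173 + 11 \cdot 117\right)\right) - 72386 = \left(-214805 - \left(173 + 1287\right)\right) - 72386 = \left(-214805 - 1460\right) - 72386 = -216265 - 72386 = -288651$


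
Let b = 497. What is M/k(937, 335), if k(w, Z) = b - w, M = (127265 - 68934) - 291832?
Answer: 233501/440 ≈ 530.68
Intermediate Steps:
M = -233501 (M = 58331 - 291832 = -233501)
k(w, Z) = 497 - w
M/k(937, 335) = -233501/(497 - 1*937) = -233501/(497 - 937) = -233501/(-440) = -233501*(-1/440) = 233501/440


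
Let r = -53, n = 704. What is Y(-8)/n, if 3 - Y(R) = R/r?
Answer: 151/37312 ≈ 0.0040470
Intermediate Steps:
Y(R) = 3 + R/53 (Y(R) = 3 - R/(-53) = 3 - R*(-1)/53 = 3 - (-1)*R/53 = 3 + R/53)
Y(-8)/n = (3 + (1/53)*(-8))/704 = (3 - 8/53)*(1/704) = (151/53)*(1/704) = 151/37312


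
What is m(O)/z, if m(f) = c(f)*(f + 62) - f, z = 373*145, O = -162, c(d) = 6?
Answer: -438/54085 ≈ -0.0080984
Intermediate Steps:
z = 54085
m(f) = 372 + 5*f (m(f) = 6*(f + 62) - f = 6*(62 + f) - f = (372 + 6*f) - f = 372 + 5*f)
m(O)/z = (372 + 5*(-162))/54085 = (372 - 810)*(1/54085) = -438*1/54085 = -438/54085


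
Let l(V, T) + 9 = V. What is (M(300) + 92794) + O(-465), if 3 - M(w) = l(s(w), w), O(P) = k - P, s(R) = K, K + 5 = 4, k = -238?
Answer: 93034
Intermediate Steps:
K = -1 (K = -5 + 4 = -1)
s(R) = -1
l(V, T) = -9 + V
O(P) = -238 - P
M(w) = 13 (M(w) = 3 - (-9 - 1) = 3 - 1*(-10) = 3 + 10 = 13)
(M(300) + 92794) + O(-465) = (13 + 92794) + (-238 - 1*(-465)) = 92807 + (-238 + 465) = 92807 + 227 = 93034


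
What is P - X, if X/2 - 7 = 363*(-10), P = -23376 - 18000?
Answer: -34130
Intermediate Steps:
P = -41376
X = -7246 (X = 14 + 2*(363*(-10)) = 14 + 2*(-3630) = 14 - 7260 = -7246)
P - X = -41376 - 1*(-7246) = -41376 + 7246 = -34130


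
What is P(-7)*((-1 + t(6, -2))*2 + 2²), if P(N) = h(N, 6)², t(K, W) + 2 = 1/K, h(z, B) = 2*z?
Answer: -980/3 ≈ -326.67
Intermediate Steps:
t(K, W) = -2 + 1/K
P(N) = 4*N² (P(N) = (2*N)² = 4*N²)
P(-7)*((-1 + t(6, -2))*2 + 2²) = (4*(-7)²)*((-1 + (-2 + 1/6))*2 + 2²) = (4*49)*((-1 + (-2 + ⅙))*2 + 4) = 196*((-1 - 11/6)*2 + 4) = 196*(-17/6*2 + 4) = 196*(-17/3 + 4) = 196*(-5/3) = -980/3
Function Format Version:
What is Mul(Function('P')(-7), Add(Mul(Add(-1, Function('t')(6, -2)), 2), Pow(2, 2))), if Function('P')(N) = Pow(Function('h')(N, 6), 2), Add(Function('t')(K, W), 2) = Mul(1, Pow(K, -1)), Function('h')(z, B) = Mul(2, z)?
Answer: Rational(-980, 3) ≈ -326.67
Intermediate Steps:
Function('t')(K, W) = Add(-2, Pow(K, -1)) (Function('t')(K, W) = Add(-2, Mul(1, Pow(K, -1))) = Add(-2, Pow(K, -1)))
Function('P')(N) = Mul(4, Pow(N, 2)) (Function('P')(N) = Pow(Mul(2, N), 2) = Mul(4, Pow(N, 2)))
Mul(Function('P')(-7), Add(Mul(Add(-1, Function('t')(6, -2)), 2), Pow(2, 2))) = Mul(Mul(4, Pow(-7, 2)), Add(Mul(Add(-1, Add(-2, Pow(6, -1))), 2), Pow(2, 2))) = Mul(Mul(4, 49), Add(Mul(Add(-1, Add(-2, Rational(1, 6))), 2), 4)) = Mul(196, Add(Mul(Add(-1, Rational(-11, 6)), 2), 4)) = Mul(196, Add(Mul(Rational(-17, 6), 2), 4)) = Mul(196, Add(Rational(-17, 3), 4)) = Mul(196, Rational(-5, 3)) = Rational(-980, 3)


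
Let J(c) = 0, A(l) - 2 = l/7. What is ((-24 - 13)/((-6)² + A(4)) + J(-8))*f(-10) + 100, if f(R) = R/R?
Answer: 26741/270 ≈ 99.041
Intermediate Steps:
A(l) = 2 + l/7
f(R) = 1
((-24 - 13)/((-6)² + A(4)) + J(-8))*f(-10) + 100 = ((-24 - 13)/((-6)² + (2 + (⅐)*4)) + 0)*1 + 100 = (-37/(36 + (2 + 4/7)) + 0)*1 + 100 = (-37/(36 + 18/7) + 0)*1 + 100 = (-37/270/7 + 0)*1 + 100 = (-37*7/270 + 0)*1 + 100 = (-259/270 + 0)*1 + 100 = -259/270*1 + 100 = -259/270 + 100 = 26741/270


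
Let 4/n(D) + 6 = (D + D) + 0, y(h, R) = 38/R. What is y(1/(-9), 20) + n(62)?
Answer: 1141/590 ≈ 1.9339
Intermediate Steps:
n(D) = 4/(-6 + 2*D) (n(D) = 4/(-6 + ((D + D) + 0)) = 4/(-6 + (2*D + 0)) = 4/(-6 + 2*D))
y(1/(-9), 20) + n(62) = 38/20 + 2/(-3 + 62) = 38*(1/20) + 2/59 = 19/10 + 2*(1/59) = 19/10 + 2/59 = 1141/590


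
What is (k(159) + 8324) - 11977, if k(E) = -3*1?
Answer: -3656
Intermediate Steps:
k(E) = -3
(k(159) + 8324) - 11977 = (-3 + 8324) - 11977 = 8321 - 11977 = -3656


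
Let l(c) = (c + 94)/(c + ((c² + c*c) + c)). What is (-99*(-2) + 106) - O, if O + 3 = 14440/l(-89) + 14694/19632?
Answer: -148016529849/3272 ≈ -4.5237e+7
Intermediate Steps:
l(c) = (94 + c)/(2*c + 2*c²) (l(c) = (94 + c)/(c + ((c² + c²) + c)) = (94 + c)/(c + (2*c² + c)) = (94 + c)/(c + (c + 2*c²)) = (94 + c)/(2*c + 2*c²))
O = 148017524537/3272 (O = -3 + (14440/(((½)*(94 - 89)/(-89*(1 - 89)))) + 14694/19632) = -3 + (14440/(((½)*(-1/89)*5/(-88))) + 14694*(1/19632)) = -3 + (14440/(((½)*(-1/89)*(-1/88)*5)) + 2449/3272) = -3 + (14440/(5/15664) + 2449/3272) = -3 + (14440*(15664/5) + 2449/3272) = -3 + (45237632 + 2449/3272) = -3 + 148017534353/3272 = 148017524537/3272 ≈ 4.5238e+7)
(-99*(-2) + 106) - O = (-99*(-2) + 106) - 1*148017524537/3272 = (198 + 106) - 148017524537/3272 = 304 - 148017524537/3272 = -148016529849/3272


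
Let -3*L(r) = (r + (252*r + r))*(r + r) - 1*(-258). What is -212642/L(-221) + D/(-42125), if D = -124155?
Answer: 310734267708/104518384775 ≈ 2.9730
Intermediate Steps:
L(r) = -86 - 508*r**2/3 (L(r) = -((r + (252*r + r))*(r + r) - 1*(-258))/3 = -((r + 253*r)*(2*r) + 258)/3 = -((254*r)*(2*r) + 258)/3 = -(508*r**2 + 258)/3 = -(258 + 508*r**2)/3 = -86 - 508*r**2/3)
-212642/L(-221) + D/(-42125) = -212642/(-86 - 508/3*(-221)**2) - 124155/(-42125) = -212642/(-86 - 508/3*48841) - 124155*(-1/42125) = -212642/(-86 - 24811228/3) + 24831/8425 = -212642/(-24811486/3) + 24831/8425 = -212642*(-3/24811486) + 24831/8425 = 318963/12405743 + 24831/8425 = 310734267708/104518384775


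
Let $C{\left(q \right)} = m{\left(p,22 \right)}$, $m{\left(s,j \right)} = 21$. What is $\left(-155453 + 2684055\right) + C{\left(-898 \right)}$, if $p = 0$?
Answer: $2528623$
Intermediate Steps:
$C{\left(q \right)} = 21$
$\left(-155453 + 2684055\right) + C{\left(-898 \right)} = \left(-155453 + 2684055\right) + 21 = 2528602 + 21 = 2528623$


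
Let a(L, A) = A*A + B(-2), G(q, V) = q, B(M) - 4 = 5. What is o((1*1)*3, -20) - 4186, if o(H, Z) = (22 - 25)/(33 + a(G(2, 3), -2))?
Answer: -192559/46 ≈ -4186.1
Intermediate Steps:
B(M) = 9 (B(M) = 4 + 5 = 9)
a(L, A) = 9 + A² (a(L, A) = A*A + 9 = A² + 9 = 9 + A²)
o(H, Z) = -3/46 (o(H, Z) = (22 - 25)/(33 + (9 + (-2)²)) = -3/(33 + (9 + 4)) = -3/(33 + 13) = -3/46)
o((1*1)*3, -20) - 4186 = -3/46 - 4186 = -192559/46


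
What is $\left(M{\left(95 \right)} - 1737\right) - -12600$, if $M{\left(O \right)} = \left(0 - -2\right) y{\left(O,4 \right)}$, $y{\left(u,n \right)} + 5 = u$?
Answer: $11043$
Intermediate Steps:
$y{\left(u,n \right)} = -5 + u$
$M{\left(O \right)} = -10 + 2 O$ ($M{\left(O \right)} = \left(0 - -2\right) \left(-5 + O\right) = \left(0 + 2\right) \left(-5 + O\right) = 2 \left(-5 + O\right) = -10 + 2 O$)
$\left(M{\left(95 \right)} - 1737\right) - -12600 = \left(\left(-10 + 2 \cdot 95\right) - 1737\right) - -12600 = \left(\left(-10 + 190\right) - 1737\right) + 12600 = \left(180 - 1737\right) + 12600 = -1557 + 12600 = 11043$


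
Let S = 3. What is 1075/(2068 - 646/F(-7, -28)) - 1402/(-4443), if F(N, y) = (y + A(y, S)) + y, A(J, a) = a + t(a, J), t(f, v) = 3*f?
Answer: 56438396/67857939 ≈ 0.83171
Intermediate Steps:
A(J, a) = 4*a (A(J, a) = a + 3*a = 4*a)
F(N, y) = 12 + 2*y (F(N, y) = (y + 4*3) + y = (y + 12) + y = (12 + y) + y = 12 + 2*y)
1075/(2068 - 646/F(-7, -28)) - 1402/(-4443) = 1075/(2068 - 646/(12 + 2*(-28))) - 1402/(-4443) = 1075/(2068 - 646/(12 - 56)) - 1402*(-1/4443) = 1075/(2068 - 646/(-44)) + 1402/4443 = 1075/(2068 - 646*(-1/44)) + 1402/4443 = 1075/(2068 + 323/22) + 1402/4443 = 1075/(45819/22) + 1402/4443 = 1075*(22/45819) + 1402/4443 = 23650/45819 + 1402/4443 = 56438396/67857939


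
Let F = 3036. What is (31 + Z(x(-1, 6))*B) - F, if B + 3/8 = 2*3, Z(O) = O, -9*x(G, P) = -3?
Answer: -24025/8 ≈ -3003.1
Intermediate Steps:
x(G, P) = 1/3 (x(G, P) = -1/9*(-3) = 1/3)
B = 45/8 (B = -3/8 + 2*3 = -3/8 + 6 = 45/8 ≈ 5.6250)
(31 + Z(x(-1, 6))*B) - F = (31 + (1/3)*(45/8)) - 1*3036 = (31 + 15/8) - 3036 = 263/8 - 3036 = -24025/8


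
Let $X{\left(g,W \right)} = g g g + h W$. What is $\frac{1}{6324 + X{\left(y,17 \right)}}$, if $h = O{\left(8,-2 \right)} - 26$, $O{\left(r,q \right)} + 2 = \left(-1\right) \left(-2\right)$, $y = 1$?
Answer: $\frac{1}{5883} \approx 0.00016998$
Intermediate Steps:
$O{\left(r,q \right)} = 0$ ($O{\left(r,q \right)} = -2 - -2 = -2 + 2 = 0$)
$h = -26$ ($h = 0 - 26 = -26$)
$X{\left(g,W \right)} = g^{3} - 26 W$ ($X{\left(g,W \right)} = g g g - 26 W = g^{2} g - 26 W = g^{3} - 26 W$)
$\frac{1}{6324 + X{\left(y,17 \right)}} = \frac{1}{6324 + \left(1^{3} - 442\right)} = \frac{1}{6324 + \left(1 - 442\right)} = \frac{1}{6324 - 441} = \frac{1}{5883}$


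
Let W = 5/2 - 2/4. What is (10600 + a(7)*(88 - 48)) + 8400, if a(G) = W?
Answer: 19080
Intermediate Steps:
W = 2 (W = 5*(1/2) - 2*1/4 = 5/2 - 1/2 = 2)
a(G) = 2
(10600 + a(7)*(88 - 48)) + 8400 = (10600 + 2*(88 - 48)) + 8400 = (10600 + 2*40) + 8400 = (10600 + 80) + 8400 = 10680 + 8400 = 19080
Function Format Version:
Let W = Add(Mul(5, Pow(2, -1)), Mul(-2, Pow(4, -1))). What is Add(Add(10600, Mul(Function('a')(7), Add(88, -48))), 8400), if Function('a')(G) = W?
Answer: 19080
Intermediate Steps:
W = 2 (W = Add(Mul(5, Rational(1, 2)), Mul(-2, Rational(1, 4))) = Add(Rational(5, 2), Rational(-1, 2)) = 2)
Function('a')(G) = 2
Add(Add(10600, Mul(Function('a')(7), Add(88, -48))), 8400) = Add(Add(10600, Mul(2, Add(88, -48))), 8400) = Add(Add(10600, Mul(2, 40)), 8400) = Add(Add(10600, 80), 8400) = Add(10680, 8400) = 19080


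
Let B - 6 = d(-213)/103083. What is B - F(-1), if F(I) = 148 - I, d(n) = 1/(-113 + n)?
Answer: -4805523295/33605058 ≈ -143.00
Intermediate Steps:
B = 201630347/33605058 (B = 6 + 1/(-113 - 213*103083) = 6 + (1/103083)/(-326) = 6 - 1/326*1/103083 = 6 - 1/33605058 = 201630347/33605058 ≈ 6.0000)
B - F(-1) = 201630347/33605058 - (148 - 1*(-1)) = 201630347/33605058 - (148 + 1) = 201630347/33605058 - 1*149 = 201630347/33605058 - 149 = -4805523295/33605058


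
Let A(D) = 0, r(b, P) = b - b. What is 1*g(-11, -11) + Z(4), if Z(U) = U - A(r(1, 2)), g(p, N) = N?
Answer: -7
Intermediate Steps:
r(b, P) = 0
Z(U) = U (Z(U) = U - 1*0 = U + 0 = U)
1*g(-11, -11) + Z(4) = 1*(-11) + 4 = -11 + 4 = -7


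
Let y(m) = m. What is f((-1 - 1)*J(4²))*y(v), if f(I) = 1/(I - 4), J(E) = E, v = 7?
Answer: -7/36 ≈ -0.19444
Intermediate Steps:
f(I) = 1/(-4 + I)
f((-1 - 1)*J(4²))*y(v) = 7/(-4 + (-1 - 1)*4²) = 7/(-4 - 2*16) = 7/(-4 - 32) = 7/(-36) = -1/36*7 = -7/36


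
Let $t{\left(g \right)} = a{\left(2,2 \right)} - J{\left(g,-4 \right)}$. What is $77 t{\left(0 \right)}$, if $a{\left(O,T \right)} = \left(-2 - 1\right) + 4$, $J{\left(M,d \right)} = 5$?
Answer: $-308$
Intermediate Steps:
$a{\left(O,T \right)} = 1$ ($a{\left(O,T \right)} = -3 + 4 = 1$)
$t{\left(g \right)} = -4$ ($t{\left(g \right)} = 1 - 5 = -4$)
$77 t{\left(0 \right)} = 77 \left(-4\right) = -308$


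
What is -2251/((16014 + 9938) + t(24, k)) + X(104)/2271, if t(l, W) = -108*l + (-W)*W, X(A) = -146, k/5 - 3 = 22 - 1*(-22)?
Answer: 459731/72365415 ≈ 0.0063529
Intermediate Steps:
k = 235 (k = 15 + 5*(22 - 1*(-22)) = 15 + 5*(22 + 22) = 15 + 5*44 = 15 + 220 = 235)
t(l, W) = -W² - 108*l (t(l, W) = -108*l - W² = -W² - 108*l)
-2251/((16014 + 9938) + t(24, k)) + X(104)/2271 = -2251/((16014 + 9938) + (-1*235² - 108*24)) - 146/2271 = -2251/(25952 + (-1*55225 - 2592)) - 146*1/2271 = -2251/(25952 + (-55225 - 2592)) - 146/2271 = -2251/(25952 - 57817) - 146/2271 = -2251/(-31865) - 146/2271 = -2251*(-1/31865) - 146/2271 = 2251/31865 - 146/2271 = 459731/72365415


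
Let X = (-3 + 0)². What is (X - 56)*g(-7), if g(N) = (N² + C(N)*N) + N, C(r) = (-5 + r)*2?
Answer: -9870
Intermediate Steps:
C(r) = -10 + 2*r
X = 9 (X = (-3)² = 9)
g(N) = N + N² + N*(-10 + 2*N) (g(N) = (N² + (-10 + 2*N)*N) + N = (N² + N*(-10 + 2*N)) + N = N + N² + N*(-10 + 2*N))
(X - 56)*g(-7) = (9 - 56)*(3*(-7)*(-3 - 7)) = -141*(-7)*(-10) = -47*210 = -9870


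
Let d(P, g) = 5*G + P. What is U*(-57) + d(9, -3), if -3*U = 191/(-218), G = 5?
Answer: 3783/218 ≈ 17.353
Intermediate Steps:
d(P, g) = 25 + P (d(P, g) = 5*5 + P = 25 + P)
U = 191/654 (U = -191/(3*(-218)) = -191*(-1)/(3*218) = -⅓*(-191/218) = 191/654 ≈ 0.29205)
U*(-57) + d(9, -3) = (191/654)*(-57) + (25 + 9) = -3629/218 + 34 = 3783/218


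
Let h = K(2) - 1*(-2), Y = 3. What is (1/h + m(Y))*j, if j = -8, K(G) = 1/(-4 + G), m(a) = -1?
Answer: 8/3 ≈ 2.6667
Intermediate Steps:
h = 3/2 (h = 1/(-4 + 2) - 1*(-2) = 1/(-2) + 2 = -½ + 2 = 3/2 ≈ 1.5000)
(1/h + m(Y))*j = (1/(3/2) - 1)*(-8) = (⅔ - 1)*(-8) = -⅓*(-8) = 8/3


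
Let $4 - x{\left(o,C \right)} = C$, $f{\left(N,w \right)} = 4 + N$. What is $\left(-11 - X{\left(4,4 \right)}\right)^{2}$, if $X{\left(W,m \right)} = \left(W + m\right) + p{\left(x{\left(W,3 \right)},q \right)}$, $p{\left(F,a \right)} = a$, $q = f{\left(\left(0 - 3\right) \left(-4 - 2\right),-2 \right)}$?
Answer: $1681$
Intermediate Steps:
$q = 22$ ($q = 4 + \left(0 - 3\right) \left(-4 - 2\right) = 4 - -18 = 4 + 18 = 22$)
$x{\left(o,C \right)} = 4 - C$
$X{\left(W,m \right)} = 22 + W + m$ ($X{\left(W,m \right)} = \left(W + m\right) + 22 = 22 + W + m$)
$\left(-11 - X{\left(4,4 \right)}\right)^{2} = \left(-11 - \left(22 + 4 + 4\right)\right)^{2} = \left(-11 - 30\right)^{2} = \left(-41\right)^{2} = 1681$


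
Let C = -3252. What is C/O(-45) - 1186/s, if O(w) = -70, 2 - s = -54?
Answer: 3539/140 ≈ 25.279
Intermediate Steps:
s = 56 (s = 2 - 1*(-54) = 2 + 54 = 56)
C/O(-45) - 1186/s = -3252/(-70) - 1186/56 = -3252*(-1/70) - 1186*1/56 = 1626/35 - 593/28 = 3539/140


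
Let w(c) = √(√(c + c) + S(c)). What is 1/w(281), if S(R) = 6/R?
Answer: √281/√(6 + 281*√562) ≈ 0.20529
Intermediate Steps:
w(c) = √(6/c + √2*√c) (w(c) = √(√(c + c) + 6/c) = √(√(2*c) + 6/c) = √(√2*√c + 6/c) = √(6/c + √2*√c))
1/w(281) = 1/(√((6 + √2*281^(3/2))/281)) = 1/(√((6 + √2*(281*√281))/281)) = 1/(√((6 + 281*√562)/281)) = 1/(√(6/281 + √562)) = (6/281 + √562)^(-½)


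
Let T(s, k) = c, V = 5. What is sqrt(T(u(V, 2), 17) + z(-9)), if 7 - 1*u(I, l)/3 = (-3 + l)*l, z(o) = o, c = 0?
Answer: 3*I ≈ 3.0*I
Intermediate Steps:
u(I, l) = 21 - 3*l*(-3 + l) (u(I, l) = 21 - 3*(-3 + l)*l = 21 - 3*l*(-3 + l))
T(s, k) = 0
sqrt(T(u(V, 2), 17) + z(-9)) = sqrt(0 - 9) = sqrt(-9) = 3*I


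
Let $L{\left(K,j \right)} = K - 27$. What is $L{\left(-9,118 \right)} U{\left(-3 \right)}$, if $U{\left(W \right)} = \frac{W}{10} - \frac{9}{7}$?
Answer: $\frac{1998}{35} \approx 57.086$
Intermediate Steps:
$U{\left(W \right)} = - \frac{9}{7} + \frac{W}{10}$ ($U{\left(W \right)} = W \frac{1}{10} - \frac{9}{7} = \frac{W}{10} - \frac{9}{7} = - \frac{9}{7} + \frac{W}{10}$)
$L{\left(K,j \right)} = -27 + K$
$L{\left(-9,118 \right)} U{\left(-3 \right)} = \left(-27 - 9\right) \left(- \frac{9}{7} + \frac{1}{10} \left(-3\right)\right) = - 36 \left(- \frac{9}{7} - \frac{3}{10}\right) = \left(-36\right) \left(- \frac{111}{70}\right) = \frac{1998}{35}$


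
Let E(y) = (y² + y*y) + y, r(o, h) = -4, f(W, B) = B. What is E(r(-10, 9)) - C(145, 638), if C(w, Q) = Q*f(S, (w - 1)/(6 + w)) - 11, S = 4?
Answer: -85983/151 ≈ -569.42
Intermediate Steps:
E(y) = y + 2*y² (E(y) = (y² + y²) + y = 2*y² + y = y + 2*y²)
C(w, Q) = -11 + Q*(-1 + w)/(6 + w) (C(w, Q) = Q*((w - 1)/(6 + w)) - 11 = Q*((-1 + w)/(6 + w)) - 11 = Q*(-1 + w)/(6 + w) - 11 = -11 + Q*(-1 + w)/(6 + w))
E(r(-10, 9)) - C(145, 638) = -4*(1 + 2*(-4)) - (-66 - 11*145 + 638*(-1 + 145))/(6 + 145) = -4*(1 - 8) - (-66 - 1595 + 638*144)/151 = -4*(-7) - (-66 - 1595 + 91872)/151 = 28 - 90211/151 = -85983/151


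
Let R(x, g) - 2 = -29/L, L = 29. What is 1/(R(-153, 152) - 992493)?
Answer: -1/992492 ≈ -1.0076e-6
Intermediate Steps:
R(x, g) = 1 (R(x, g) = 2 - 29/29 = 2 - 29*1/29 = 2 - 1 = 1)
1/(R(-153, 152) - 992493) = 1/(1 - 992493) = 1/(-992492) = -1/992492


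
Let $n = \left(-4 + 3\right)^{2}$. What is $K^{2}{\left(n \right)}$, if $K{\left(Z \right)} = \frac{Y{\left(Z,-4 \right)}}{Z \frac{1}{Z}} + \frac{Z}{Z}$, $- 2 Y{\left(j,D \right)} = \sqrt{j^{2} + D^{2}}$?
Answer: $\frac{21}{4} - \sqrt{17} \approx 1.1269$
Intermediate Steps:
$Y{\left(j,D \right)} = - \frac{\sqrt{D^{2} + j^{2}}}{2}$ ($Y{\left(j,D \right)} = - \frac{\sqrt{j^{2} + D^{2}}}{2} = - \frac{\sqrt{D^{2} + j^{2}}}{2}$)
$n = 1$ ($n = \left(-1\right)^{2} = 1$)
$K{\left(Z \right)} = 1 - \frac{\sqrt{16 + Z^{2}}}{2}$ ($K{\left(Z \right)} = \frac{\left(- \frac{1}{2}\right) \sqrt{\left(-4\right)^{2} + Z^{2}}}{Z \frac{1}{Z}} + \frac{Z}{Z} = \frac{\left(- \frac{1}{2}\right) \sqrt{16 + Z^{2}}}{1} + 1 = - \frac{\sqrt{16 + Z^{2}}}{2} \cdot 1 + 1 = - \frac{\sqrt{16 + Z^{2}}}{2} + 1 = 1 - \frac{\sqrt{16 + Z^{2}}}{2}$)
$K^{2}{\left(n \right)} = \left(1 - \frac{\sqrt{16 + 1^{2}}}{2}\right)^{2} = \left(1 - \frac{\sqrt{16 + 1}}{2}\right)^{2} = \left(1 - \frac{\sqrt{17}}{2}\right)^{2}$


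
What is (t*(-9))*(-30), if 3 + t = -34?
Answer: -9990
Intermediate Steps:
t = -37 (t = -3 - 34 = -37)
(t*(-9))*(-30) = -37*(-9)*(-30) = 333*(-30) = -9990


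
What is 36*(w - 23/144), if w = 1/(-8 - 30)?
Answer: -509/76 ≈ -6.6974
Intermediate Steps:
w = -1/38 (w = 1/(-38) = -1/38 ≈ -0.026316)
36*(w - 23/144) = 36*(-1/38 - 23/144) = 36*(-509/2736) = -509/76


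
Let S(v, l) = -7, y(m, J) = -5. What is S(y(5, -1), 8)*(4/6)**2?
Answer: -28/9 ≈ -3.1111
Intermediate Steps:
S(y(5, -1), 8)*(4/6)**2 = -7*(4/6)**2 = -7*(4*(1/6))**2 = -7*(2/3)**2 = -7*4/9 = -28/9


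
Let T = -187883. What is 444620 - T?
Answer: 632503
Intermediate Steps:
444620 - T = 444620 - 1*(-187883) = 444620 + 187883 = 632503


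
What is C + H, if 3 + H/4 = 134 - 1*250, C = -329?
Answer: -805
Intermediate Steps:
H = -476 (H = -12 + 4*(134 - 1*250) = -12 + 4*(134 - 250) = -12 + 4*(-116) = -12 - 464 = -476)
C + H = -329 - 476 = -805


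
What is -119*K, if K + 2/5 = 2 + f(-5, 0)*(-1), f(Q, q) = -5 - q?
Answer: -3927/5 ≈ -785.40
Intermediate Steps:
K = 33/5 (K = -⅖ + (2 + (-5 - 1*0)*(-1)) = -⅖ + (2 + (-5 + 0)*(-1)) = -⅖ + (2 - 5*(-1)) = -⅖ + (2 + 5) = -⅖ + 7 = 33/5 ≈ 6.6000)
-119*K = -119*33/5 = -3927/5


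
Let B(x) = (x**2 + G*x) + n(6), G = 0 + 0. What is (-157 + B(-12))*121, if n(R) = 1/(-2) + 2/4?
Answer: -1573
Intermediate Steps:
G = 0
n(R) = 0 (n(R) = 1*(-1/2) + 2*(1/4) = -1/2 + 1/2 = 0)
B(x) = x**2 (B(x) = (x**2 + 0*x) + 0 = (x**2 + 0) + 0 = x**2 + 0 = x**2)
(-157 + B(-12))*121 = (-157 + (-12)**2)*121 = (-157 + 144)*121 = -13*121 = -1573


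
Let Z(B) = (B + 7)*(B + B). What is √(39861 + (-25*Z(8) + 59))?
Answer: 8*√530 ≈ 184.17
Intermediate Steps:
Z(B) = 2*B*(7 + B) (Z(B) = (7 + B)*(2*B) = 2*B*(7 + B))
√(39861 + (-25*Z(8) + 59)) = √(39861 + (-50*8*(7 + 8) + 59)) = √(39861 + (-50*8*15 + 59)) = √(39861 + (-25*240 + 59)) = √(39861 + (-6000 + 59)) = √(39861 - 5941) = √33920 = 8*√530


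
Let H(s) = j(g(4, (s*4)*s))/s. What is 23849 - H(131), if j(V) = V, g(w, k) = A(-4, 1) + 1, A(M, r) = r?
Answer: 3124217/131 ≈ 23849.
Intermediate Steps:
g(w, k) = 2 (g(w, k) = 1 + 1 = 2)
H(s) = 2/s
23849 - H(131) = 23849 - 2/131 = 3124217/131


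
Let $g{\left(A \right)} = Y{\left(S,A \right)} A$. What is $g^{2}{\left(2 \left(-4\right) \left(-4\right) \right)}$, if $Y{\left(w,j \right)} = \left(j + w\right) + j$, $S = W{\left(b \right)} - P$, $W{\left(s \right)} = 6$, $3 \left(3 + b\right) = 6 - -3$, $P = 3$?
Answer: $4596736$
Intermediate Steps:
$b = 0$ ($b = -3 + \frac{6 - -3}{3} = -3 + \frac{6 + 3}{3} = -3 + \frac{1}{3} \cdot 9 = -3 + 3 = 0$)
$S = 3$ ($S = 6 - 3 = 3$)
$Y{\left(w,j \right)} = w + 2 j$
$g{\left(A \right)} = A \left(3 + 2 A\right)$ ($g{\left(A \right)} = \left(3 + 2 A\right) A = A \left(3 + 2 A\right)$)
$g^{2}{\left(2 \left(-4\right) \left(-4\right) \right)} = \left(2 \left(-4\right) \left(-4\right) \left(3 + 2 \cdot 2 \left(-4\right) \left(-4\right)\right)\right)^{2} = \left(\left(-8\right) \left(-4\right) \left(3 + 2 \left(\left(-8\right) \left(-4\right)\right)\right)\right)^{2} = \left(32 \left(3 + 2 \cdot 32\right)\right)^{2} = \left(32 \left(3 + 64\right)\right)^{2} = \left(32 \cdot 67\right)^{2} = 2144^{2} = 4596736$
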